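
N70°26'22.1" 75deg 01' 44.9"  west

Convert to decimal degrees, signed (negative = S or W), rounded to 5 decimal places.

φ: 70 + 26/60 + 22.1/3600 = 70.439472
N ⇒ keep positive
Longitude: 75 + 1/60 + 44.9/3600 = 75.029139
W ⇒ negate

70.43947, -75.02914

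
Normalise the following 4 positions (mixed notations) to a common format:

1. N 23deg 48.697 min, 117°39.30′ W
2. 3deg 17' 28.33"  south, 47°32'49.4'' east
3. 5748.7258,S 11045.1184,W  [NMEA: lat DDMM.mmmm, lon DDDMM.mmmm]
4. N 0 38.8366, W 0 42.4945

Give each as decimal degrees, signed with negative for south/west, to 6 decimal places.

1. 23.811617, -117.655000
2. -3.291203, 47.547056
3. -57.812097, -110.751973
4. 0.647277, -0.708242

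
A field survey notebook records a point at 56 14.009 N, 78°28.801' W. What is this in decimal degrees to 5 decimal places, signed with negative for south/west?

Lat: 56 + 14.009/60 = 56.233483
N → positive
Longitude: 28.801′ = 0.480017°; total 78.480017
hemisphere W, so the sign is −

56.23348, -78.48002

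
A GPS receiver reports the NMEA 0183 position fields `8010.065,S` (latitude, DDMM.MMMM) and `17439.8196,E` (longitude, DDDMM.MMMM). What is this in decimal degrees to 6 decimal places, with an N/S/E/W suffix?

80.167750° S, 174.663660° E

φ: split at 2 digits → 80° and 10.065′; 80 + 10.065/60 = 80.1677500
Lon: degrees = first 3 digits = 174, minutes = 39.8196; 174 + 39.8196/60 = 174.6636600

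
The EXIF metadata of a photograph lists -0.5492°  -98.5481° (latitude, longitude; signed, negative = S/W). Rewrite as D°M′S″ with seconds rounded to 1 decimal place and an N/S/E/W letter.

0°32′57.1″ S, 98°32′53.2″ W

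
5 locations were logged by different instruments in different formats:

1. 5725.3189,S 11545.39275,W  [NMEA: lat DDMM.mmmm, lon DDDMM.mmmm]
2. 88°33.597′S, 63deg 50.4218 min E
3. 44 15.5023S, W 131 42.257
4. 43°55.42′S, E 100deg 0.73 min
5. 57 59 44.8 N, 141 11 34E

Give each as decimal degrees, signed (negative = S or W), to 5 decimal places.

1. -57.42198, -115.75655
2. -88.55995, 63.84036
3. -44.25837, -131.70428
4. -43.92367, 100.01217
5. 57.99578, 141.19278

Point 1:
  Latitude: degrees = first 2 digits = 57, minutes = 25.3189; 57 + 25.3189/60 = 57.421982
  S ⇒ negate
  Longitude: split at 3 digits → 115° and 45.39275′; 115 + 45.39275/60 = 115.756546
  W → negative
Point 2:
  Latitude: 88 + 33.597/60 = 88.559950
  S ⇒ negate
  Lon: 50.4218′ = 0.840363°; total 63.840363
  E → positive
Point 3:
  Lat: 15.5023′ = 0.258372°; total 44.258372
  S → negative
  Lon: 42.257′ = 0.704283°; total 131.704283
  W ⇒ negate
Point 4:
  Latitude: 43 + 55.42/60 = 43.923667
  S → negative
  Lon: 100 + 0.73/60 = 100.012167
  E ⇒ keep positive
Point 5:
  Latitude: 57 + 59/60 + 44.8/3600 = 57.995778
  N → positive
  λ: 141 + 11/60 + 34/3600 = 141.192778
  E ⇒ keep positive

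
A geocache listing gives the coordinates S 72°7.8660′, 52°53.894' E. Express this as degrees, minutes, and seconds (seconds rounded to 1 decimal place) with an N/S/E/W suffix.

Lat: 7.86600′ → 7′ and 0.86600 × 60 = 51.960″
λ: fractional minutes 0.89400 × 60 = 53.640″

72°07′52.0″ S, 52°53′53.6″ E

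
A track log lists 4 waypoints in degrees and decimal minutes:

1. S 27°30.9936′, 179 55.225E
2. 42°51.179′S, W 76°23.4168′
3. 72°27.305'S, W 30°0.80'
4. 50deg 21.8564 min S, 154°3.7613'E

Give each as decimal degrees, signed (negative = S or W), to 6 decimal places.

Point 1:
  φ: 27 + 30.9936/60 = 27.5165600
  S → negative
  λ: 179 + 55.225/60 = 179.9204167
  E → positive
Point 2:
  Latitude: 51.179′ = 0.852983°; total 42.8529833
  S → negative
  Longitude: 23.4168′ = 0.390280°; total 76.3902800
  W ⇒ negate
Point 3:
  Lat: 27.305′ = 0.455083°; total 72.4550833
  S → negative
  Lon: 30 + 0.8/60 = 30.0133333
  hemisphere W, so the sign is −
Point 4:
  Lat: 21.8564′ = 0.364273°; total 50.3642733
  S → negative
  λ: 3.7613′ = 0.062688°; total 154.0626883
  E ⇒ keep positive

1. -27.516560, 179.920417
2. -42.852983, -76.390280
3. -72.455083, -30.013333
4. -50.364273, 154.062688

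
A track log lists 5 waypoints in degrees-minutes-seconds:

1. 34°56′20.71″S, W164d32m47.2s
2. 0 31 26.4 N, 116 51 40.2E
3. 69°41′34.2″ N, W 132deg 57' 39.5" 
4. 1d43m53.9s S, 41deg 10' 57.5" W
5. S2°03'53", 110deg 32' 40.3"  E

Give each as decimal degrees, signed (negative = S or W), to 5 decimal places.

Point 1:
  Latitude: 34° + 56/60 + 20.71/3600 = 34 + 0.933333 + 0.005753 = 34.939086
  hemisphere S, so the sign is −
  λ: 164 + 32/60 + 47.2/3600 = 164.546444
  W ⇒ negate
Point 2:
  Latitude: 31′ + 26.4″ = 31.44000′; 0 + 31.44000/60 = 0.524000
  N ⇒ keep positive
  λ: 51′ + 40.2″ = 51.67000′; 116 + 51.67000/60 = 116.861167
  E ⇒ keep positive
Point 3:
  Lat: 41′ + 34.2″ = 41.57000′; 69 + 41.57000/60 = 69.692833
  N ⇒ keep positive
  Lon: 57′ + 39.5″ = 57.65833′; 132 + 57.65833/60 = 132.960972
  W ⇒ negate
Point 4:
  Lat: 43′ + 53.9″ = 43.89833′; 1 + 43.89833/60 = 1.731639
  S ⇒ negate
  Lon: 41 + 10/60 + 57.5/3600 = 41.182639
  W ⇒ negate
Point 5:
  Latitude: 2° + 3/60 + 53/3600 = 2 + 0.050000 + 0.014722 = 2.064722
  S ⇒ negate
  Longitude: 32′ + 40.3″ = 32.67167′; 110 + 32.67167/60 = 110.544528
  E ⇒ keep positive

1. -34.93909, -164.54644
2. 0.52400, 116.86117
3. 69.69283, -132.96097
4. -1.73164, -41.18264
5. -2.06472, 110.54453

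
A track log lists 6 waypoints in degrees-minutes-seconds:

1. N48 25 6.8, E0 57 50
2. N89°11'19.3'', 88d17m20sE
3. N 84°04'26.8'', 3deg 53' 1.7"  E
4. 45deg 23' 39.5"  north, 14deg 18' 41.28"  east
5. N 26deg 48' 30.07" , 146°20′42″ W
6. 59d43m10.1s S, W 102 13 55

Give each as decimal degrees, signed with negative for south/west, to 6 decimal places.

1. 48.418556, 0.963889
2. 89.188694, 88.288889
3. 84.074111, 3.883806
4. 45.394306, 14.311467
5. 26.808353, -146.345000
6. -59.719472, -102.231944

Point 1:
  Latitude: 48 + 25/60 + 6.8/3600 = 48.4185556
  N ⇒ keep positive
  Lon: 57′ + 50″ = 57.83333′; 0 + 57.83333/60 = 0.9638889
  E → positive
Point 2:
  Latitude: 89° + 11/60 + 19.3/3600 = 89 + 0.183333 + 0.005361 = 89.1886944
  N ⇒ keep positive
  λ: 17′ + 20″ = 17.33333′; 88 + 17.33333/60 = 88.2888889
  E ⇒ keep positive
Point 3:
  Lat: 84 + 4/60 + 26.8/3600 = 84.0741111
  N ⇒ keep positive
  λ: 3 + 53/60 + 1.7/3600 = 3.8838056
  E ⇒ keep positive
Point 4:
  Lat: 23′ + 39.5″ = 23.65833′; 45 + 23.65833/60 = 45.3943056
  N → positive
  Longitude: 14° + 18/60 + 41.28/3600 = 14 + 0.300000 + 0.011467 = 14.3114667
  E ⇒ keep positive
Point 5:
  φ: 26 + 48/60 + 30.07/3600 = 26.8083528
  N → positive
  Longitude: 146° + 20/60 + 42/3600 = 146 + 0.333333 + 0.011667 = 146.3450000
  W ⇒ negate
Point 6:
  Lat: 59 + 43/60 + 10.1/3600 = 59.7194722
  hemisphere S, so the sign is −
  λ: 102 + 13/60 + 55/3600 = 102.2319444
  W ⇒ negate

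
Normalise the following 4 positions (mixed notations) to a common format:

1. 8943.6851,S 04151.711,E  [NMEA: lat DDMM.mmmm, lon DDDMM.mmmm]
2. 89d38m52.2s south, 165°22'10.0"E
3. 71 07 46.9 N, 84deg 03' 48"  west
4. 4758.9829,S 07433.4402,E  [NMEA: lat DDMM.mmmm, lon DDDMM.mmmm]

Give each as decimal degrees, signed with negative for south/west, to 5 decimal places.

Point 1:
  Latitude: degrees = first 2 digits = 89, minutes = 43.6851; 89 + 43.6851/60 = 89.728085
  S ⇒ negate
  Longitude: split at 3 digits → 041° and 51.711′; 41 + 51.711/60 = 41.861850
  E ⇒ keep positive
Point 2:
  Lat: 89° + 38/60 + 52.2/3600 = 89 + 0.633333 + 0.014500 = 89.647833
  hemisphere S, so the sign is −
  λ: 165 + 22/60 + 10/3600 = 165.369444
  E ⇒ keep positive
Point 3:
  φ: 71° + 7/60 + 46.9/3600 = 71 + 0.116667 + 0.013028 = 71.129694
  N ⇒ keep positive
  Lon: 84 + 3/60 + 48/3600 = 84.063333
  W ⇒ negate
Point 4:
  φ: split at 2 digits → 47° and 58.9829′; 47 + 58.9829/60 = 47.983048
  S ⇒ negate
  λ: split at 3 digits → 074° and 33.4402′; 74 + 33.4402/60 = 74.557337
  E ⇒ keep positive

1. -89.72809, 41.86185
2. -89.64783, 165.36944
3. 71.12969, -84.06333
4. -47.98305, 74.55734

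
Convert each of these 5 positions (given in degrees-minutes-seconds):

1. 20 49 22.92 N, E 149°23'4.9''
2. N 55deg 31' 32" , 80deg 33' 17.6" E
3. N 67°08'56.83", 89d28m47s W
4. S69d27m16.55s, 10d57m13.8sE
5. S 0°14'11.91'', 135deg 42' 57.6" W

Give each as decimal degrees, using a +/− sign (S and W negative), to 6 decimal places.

Point 1:
  φ: 49′ + 22.92″ = 49.38200′; 20 + 49.38200/60 = 20.8230333
  N ⇒ keep positive
  Lon: 149° + 23/60 + 4.9/3600 = 149 + 0.383333 + 0.001361 = 149.3846944
  E ⇒ keep positive
Point 2:
  φ: 55 + 31/60 + 32/3600 = 55.5255556
  N ⇒ keep positive
  Longitude: 33′ + 17.6″ = 33.29333′; 80 + 33.29333/60 = 80.5548889
  E → positive
Point 3:
  Lat: 8′ + 56.83″ = 8.94717′; 67 + 8.94717/60 = 67.1491194
  N ⇒ keep positive
  Lon: 89° + 28/60 + 47/3600 = 89 + 0.466667 + 0.013056 = 89.4797222
  W → negative
Point 4:
  Lat: 69° + 27/60 + 16.55/3600 = 69 + 0.450000 + 0.004597 = 69.4545972
  S → negative
  Lon: 57′ + 13.8″ = 57.23000′; 10 + 57.23000/60 = 10.9538333
  E → positive
Point 5:
  φ: 0 + 14/60 + 11.91/3600 = 0.2366417
  hemisphere S, so the sign is −
  Lon: 42′ + 57.6″ = 42.96000′; 135 + 42.96000/60 = 135.7160000
  W → negative

1. 20.823033, 149.384694
2. 55.525556, 80.554889
3. 67.149119, -89.479722
4. -69.454597, 10.953833
5. -0.236642, -135.716000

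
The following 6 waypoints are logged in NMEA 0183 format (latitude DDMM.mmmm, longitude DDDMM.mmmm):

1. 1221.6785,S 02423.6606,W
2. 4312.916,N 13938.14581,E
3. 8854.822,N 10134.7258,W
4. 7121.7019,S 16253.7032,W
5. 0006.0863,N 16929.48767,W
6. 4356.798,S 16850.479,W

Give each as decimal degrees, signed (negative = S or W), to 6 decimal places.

Point 1:
  Latitude: split at 2 digits → 12° and 21.6785′; 12 + 21.6785/60 = 12.3613083
  S → negative
  Longitude: split at 3 digits → 024° and 23.6606′; 24 + 23.6606/60 = 24.3943433
  W ⇒ negate
Point 2:
  Latitude: degrees = first 2 digits = 43, minutes = 12.916; 43 + 12.916/60 = 43.2152667
  N → positive
  Lon: split at 3 digits → 139° and 38.14581′; 139 + 38.14581/60 = 139.6357635
  E → positive
Point 3:
  φ: split at 2 digits → 88° and 54.822′; 88 + 54.822/60 = 88.9137000
  N → positive
  Lon: split at 3 digits → 101° and 34.7258′; 101 + 34.7258/60 = 101.5787633
  hemisphere W, so the sign is −
Point 4:
  Lat: split at 2 digits → 71° and 21.7019′; 71 + 21.7019/60 = 71.3616983
  hemisphere S, so the sign is −
  Lon: degrees = first 3 digits = 162, minutes = 53.7032; 162 + 53.7032/60 = 162.8950533
  W → negative
Point 5:
  Lat: split at 2 digits → 00° and 6.0863′; 0 + 6.0863/60 = 0.1014383
  N → positive
  Longitude: split at 3 digits → 169° and 29.48767′; 169 + 29.48767/60 = 169.4914612
  hemisphere W, so the sign is −
Point 6:
  Latitude: split at 2 digits → 43° and 56.798′; 43 + 56.798/60 = 43.9466333
  S ⇒ negate
  λ: split at 3 digits → 168° and 50.479′; 168 + 50.479/60 = 168.8413167
  hemisphere W, so the sign is −

1. -12.361308, -24.394343
2. 43.215267, 139.635764
3. 88.913700, -101.578763
4. -71.361698, -162.895053
5. 0.101438, -169.491461
6. -43.946633, -168.841317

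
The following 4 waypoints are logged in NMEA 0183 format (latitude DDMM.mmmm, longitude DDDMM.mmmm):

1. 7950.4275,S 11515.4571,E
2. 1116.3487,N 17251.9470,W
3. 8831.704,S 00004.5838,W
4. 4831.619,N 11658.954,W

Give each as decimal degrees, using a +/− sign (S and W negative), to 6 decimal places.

Point 1:
  Latitude: degrees = first 2 digits = 79, minutes = 50.4275; 79 + 50.4275/60 = 79.8404583
  S → negative
  Longitude: split at 3 digits → 115° and 15.4571′; 115 + 15.4571/60 = 115.2576183
  E → positive
Point 2:
  Latitude: degrees = first 2 digits = 11, minutes = 16.3487; 11 + 16.3487/60 = 11.2724783
  N ⇒ keep positive
  λ: split at 3 digits → 172° and 51.947′; 172 + 51.947/60 = 172.8657833
  hemisphere W, so the sign is −
Point 3:
  Lat: split at 2 digits → 88° and 31.704′; 88 + 31.704/60 = 88.5284000
  hemisphere S, so the sign is −
  Longitude: split at 3 digits → 000° and 4.5838′; 0 + 4.5838/60 = 0.0763967
  hemisphere W, so the sign is −
Point 4:
  Latitude: degrees = first 2 digits = 48, minutes = 31.619; 48 + 31.619/60 = 48.5269833
  N ⇒ keep positive
  λ: degrees = first 3 digits = 116, minutes = 58.954; 116 + 58.954/60 = 116.9825667
  W ⇒ negate

1. -79.840458, 115.257618
2. 11.272478, -172.865783
3. -88.528400, -0.076397
4. 48.526983, -116.982567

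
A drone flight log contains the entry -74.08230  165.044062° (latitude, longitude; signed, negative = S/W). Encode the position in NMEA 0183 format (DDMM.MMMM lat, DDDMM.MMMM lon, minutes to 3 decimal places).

7404.938,S / 16502.644,E

Latitude is negative → S; |value| = 74.082300
φ: fractional part 0.082300 → 4.93800 minutes
λ: fractional part 0.044062 → 2.64372 minutes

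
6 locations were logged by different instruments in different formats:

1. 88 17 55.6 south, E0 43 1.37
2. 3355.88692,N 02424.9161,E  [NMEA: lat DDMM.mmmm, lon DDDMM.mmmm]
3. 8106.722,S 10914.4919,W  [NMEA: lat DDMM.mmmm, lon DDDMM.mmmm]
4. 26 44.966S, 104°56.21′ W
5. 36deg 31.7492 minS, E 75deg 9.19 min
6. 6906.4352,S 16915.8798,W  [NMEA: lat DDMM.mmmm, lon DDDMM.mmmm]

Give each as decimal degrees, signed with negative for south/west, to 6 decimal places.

1. -88.298778, 0.717047
2. 33.931449, 24.415268
3. -81.112033, -109.241532
4. -26.749433, -104.936833
5. -36.529153, 75.153167
6. -69.107253, -169.264663

Point 1:
  φ: 88° + 17/60 + 55.6/3600 = 88 + 0.283333 + 0.015444 = 88.2987778
  hemisphere S, so the sign is −
  Lon: 0 + 43/60 + 1.37/3600 = 0.7170472
  E → positive
Point 2:
  φ: degrees = first 2 digits = 33, minutes = 55.88692; 33 + 55.88692/60 = 33.9314487
  N ⇒ keep positive
  Longitude: split at 3 digits → 024° and 24.9161′; 24 + 24.9161/60 = 24.4152683
  E ⇒ keep positive
Point 3:
  φ: degrees = first 2 digits = 81, minutes = 6.722; 81 + 6.722/60 = 81.1120333
  S ⇒ negate
  Longitude: degrees = first 3 digits = 109, minutes = 14.4919; 109 + 14.4919/60 = 109.2415317
  W ⇒ negate
Point 4:
  φ: 44.966′ = 0.749433°; total 26.7494333
  S ⇒ negate
  Lon: 104 + 56.21/60 = 104.9368333
  W → negative
Point 5:
  Lat: 31.7492′ = 0.529153°; total 36.5291533
  S → negative
  λ: 9.19′ = 0.153167°; total 75.1531667
  E → positive
Point 6:
  φ: split at 2 digits → 69° and 6.4352′; 69 + 6.4352/60 = 69.1072533
  hemisphere S, so the sign is −
  Lon: degrees = first 3 digits = 169, minutes = 15.8798; 169 + 15.8798/60 = 169.2646633
  W ⇒ negate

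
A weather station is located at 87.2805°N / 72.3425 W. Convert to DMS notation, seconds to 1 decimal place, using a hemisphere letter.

87°16′49.8″ N, 72°20′33.0″ W

Lat: 0.280500 × 60 = 16.83000′ → 16′, remainder × 60 = 49.800″
λ: whole degrees 72; 20.55000′ → 20′ and 33.000″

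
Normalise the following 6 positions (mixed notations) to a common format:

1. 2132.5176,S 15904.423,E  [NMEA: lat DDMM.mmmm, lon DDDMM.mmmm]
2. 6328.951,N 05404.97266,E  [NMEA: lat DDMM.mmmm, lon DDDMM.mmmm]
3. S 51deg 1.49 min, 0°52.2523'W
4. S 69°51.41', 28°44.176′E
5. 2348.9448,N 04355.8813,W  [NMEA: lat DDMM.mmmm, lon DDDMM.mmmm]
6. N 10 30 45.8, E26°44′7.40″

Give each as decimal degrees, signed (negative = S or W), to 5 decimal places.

1. -21.54196, 159.07372
2. 63.48252, 54.08288
3. -51.02483, -0.87087
4. -69.85683, 28.73627
5. 23.81575, -43.93136
6. 10.51272, 26.73539

Point 1:
  Latitude: degrees = first 2 digits = 21, minutes = 32.5176; 21 + 32.5176/60 = 21.541960
  S ⇒ negate
  λ: degrees = first 3 digits = 159, minutes = 4.423; 159 + 4.423/60 = 159.073717
  E → positive
Point 2:
  Lat: split at 2 digits → 63° and 28.951′; 63 + 28.951/60 = 63.482517
  N → positive
  Longitude: degrees = first 3 digits = 54, minutes = 4.97266; 54 + 4.97266/60 = 54.082878
  E → positive
Point 3:
  φ: 51 + 1.49/60 = 51.024833
  S ⇒ negate
  λ: 0 + 52.2523/60 = 0.870872
  W ⇒ negate
Point 4:
  Lat: 69 + 51.41/60 = 69.856833
  S → negative
  Longitude: 28 + 44.176/60 = 28.736267
  E ⇒ keep positive
Point 5:
  Latitude: split at 2 digits → 23° and 48.9448′; 23 + 48.9448/60 = 23.815747
  N → positive
  Longitude: degrees = first 3 digits = 43, minutes = 55.8813; 43 + 55.8813/60 = 43.931355
  hemisphere W, so the sign is −
Point 6:
  φ: 10° + 30/60 + 45.8/3600 = 10 + 0.500000 + 0.012722 = 10.512722
  N → positive
  Lon: 44′ + 7.4″ = 44.12333′; 26 + 44.12333/60 = 26.735389
  E ⇒ keep positive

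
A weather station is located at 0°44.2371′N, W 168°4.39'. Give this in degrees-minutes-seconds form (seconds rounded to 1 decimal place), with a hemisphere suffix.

φ: fractional minutes 0.23710 × 60 = 14.226″
Lon: 4.39000′ → 4′ and 0.39000 × 60 = 23.400″

0°44′14.2″ N, 168°04′23.4″ W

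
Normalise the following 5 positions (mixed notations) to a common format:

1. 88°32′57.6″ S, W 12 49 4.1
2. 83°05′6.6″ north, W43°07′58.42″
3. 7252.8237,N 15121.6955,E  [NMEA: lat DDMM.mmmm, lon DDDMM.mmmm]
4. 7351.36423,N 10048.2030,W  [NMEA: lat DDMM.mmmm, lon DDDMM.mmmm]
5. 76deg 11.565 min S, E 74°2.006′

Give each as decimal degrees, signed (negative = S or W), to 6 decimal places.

Point 1:
  φ: 32′ + 57.6″ = 32.96000′; 88 + 32.96000/60 = 88.5493333
  hemisphere S, so the sign is −
  Longitude: 12 + 49/60 + 4.1/3600 = 12.8178056
  W ⇒ negate
Point 2:
  Latitude: 5′ + 6.6″ = 5.11000′; 83 + 5.11000/60 = 83.0851667
  N → positive
  Longitude: 43° + 7/60 + 58.42/3600 = 43 + 0.116667 + 0.016228 = 43.1328944
  hemisphere W, so the sign is −
Point 3:
  Lat: degrees = first 2 digits = 72, minutes = 52.8237; 72 + 52.8237/60 = 72.8803950
  N → positive
  Lon: degrees = first 3 digits = 151, minutes = 21.6955; 151 + 21.6955/60 = 151.3615917
  E ⇒ keep positive
Point 4:
  Lat: split at 2 digits → 73° and 51.36423′; 73 + 51.36423/60 = 73.8560705
  N → positive
  λ: split at 3 digits → 100° and 48.203′; 100 + 48.203/60 = 100.8033833
  W → negative
Point 5:
  Latitude: 11.565′ = 0.192750°; total 76.1927500
  S → negative
  Lon: 2.006′ = 0.033433°; total 74.0334333
  E → positive

1. -88.549333, -12.817806
2. 83.085167, -43.132894
3. 72.880395, 151.361592
4. 73.856071, -100.803383
5. -76.192750, 74.033433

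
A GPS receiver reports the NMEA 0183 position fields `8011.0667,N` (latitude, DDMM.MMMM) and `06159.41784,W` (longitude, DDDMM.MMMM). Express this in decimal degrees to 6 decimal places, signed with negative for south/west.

80.184445, -61.990297

φ: degrees = first 2 digits = 80, minutes = 11.0667; 80 + 11.0667/60 = 80.1844450
N ⇒ keep positive
λ: split at 3 digits → 061° and 59.41784′; 61 + 59.41784/60 = 61.9902973
W → negative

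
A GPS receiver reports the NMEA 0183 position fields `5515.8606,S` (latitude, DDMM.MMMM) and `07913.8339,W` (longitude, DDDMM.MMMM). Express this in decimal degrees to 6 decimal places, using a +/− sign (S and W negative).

-55.264343, -79.230565

φ: degrees = first 2 digits = 55, minutes = 15.8606; 55 + 15.8606/60 = 55.2643433
hemisphere S, so the sign is −
λ: degrees = first 3 digits = 79, minutes = 13.8339; 79 + 13.8339/60 = 79.2305650
hemisphere W, so the sign is −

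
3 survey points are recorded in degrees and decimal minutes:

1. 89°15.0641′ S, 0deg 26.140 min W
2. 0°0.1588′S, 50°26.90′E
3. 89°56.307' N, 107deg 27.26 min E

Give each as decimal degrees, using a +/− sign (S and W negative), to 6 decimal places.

1. -89.251068, -0.435667
2. -0.002647, 50.448333
3. 89.938450, 107.454333

Point 1:
  Latitude: 15.0641′ = 0.251068°; total 89.2510683
  S → negative
  λ: 0 + 26.14/60 = 0.4356667
  W → negative
Point 2:
  Lat: 0.1588′ = 0.002647°; total 0.0026467
  S → negative
  λ: 50 + 26.9/60 = 50.4483333
  E ⇒ keep positive
Point 3:
  Latitude: 56.307′ = 0.938450°; total 89.9384500
  N → positive
  λ: 107 + 27.26/60 = 107.4543333
  E ⇒ keep positive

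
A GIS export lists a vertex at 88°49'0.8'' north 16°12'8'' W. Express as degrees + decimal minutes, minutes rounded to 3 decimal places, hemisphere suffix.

88° 49.013′ N, 16° 12.133′ W

φ: 49 + 0.8/60 = 49.01333′
λ: 12 + 8/60 = 12.13333′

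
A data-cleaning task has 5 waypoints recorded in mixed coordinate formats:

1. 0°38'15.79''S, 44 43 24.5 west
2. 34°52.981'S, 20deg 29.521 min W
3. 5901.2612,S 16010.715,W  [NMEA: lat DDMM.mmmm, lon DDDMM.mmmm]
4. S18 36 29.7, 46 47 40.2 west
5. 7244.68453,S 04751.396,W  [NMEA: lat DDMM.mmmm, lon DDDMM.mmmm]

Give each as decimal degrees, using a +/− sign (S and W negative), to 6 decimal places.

Point 1:
  φ: 0 + 38/60 + 15.79/3600 = 0.6377194
  S → negative
  Longitude: 44 + 43/60 + 24.5/3600 = 44.7234722
  hemisphere W, so the sign is −
Point 2:
  φ: 34 + 52.981/60 = 34.8830167
  S → negative
  λ: 29.521′ = 0.492017°; total 20.4920167
  hemisphere W, so the sign is −
Point 3:
  Latitude: degrees = first 2 digits = 59, minutes = 1.2612; 59 + 1.2612/60 = 59.0210200
  hemisphere S, so the sign is −
  Lon: split at 3 digits → 160° and 10.715′; 160 + 10.715/60 = 160.1785833
  hemisphere W, so the sign is −
Point 4:
  φ: 18 + 36/60 + 29.7/3600 = 18.6082500
  S → negative
  Longitude: 46° + 47/60 + 40.2/3600 = 46 + 0.783333 + 0.011167 = 46.7945000
  W ⇒ negate
Point 5:
  φ: degrees = first 2 digits = 72, minutes = 44.68453; 72 + 44.68453/60 = 72.7447422
  hemisphere S, so the sign is −
  Lon: degrees = first 3 digits = 47, minutes = 51.396; 47 + 51.396/60 = 47.8566000
  hemisphere W, so the sign is −

1. -0.637719, -44.723472
2. -34.883017, -20.492017
3. -59.021020, -160.178583
4. -18.608250, -46.794500
5. -72.744742, -47.856600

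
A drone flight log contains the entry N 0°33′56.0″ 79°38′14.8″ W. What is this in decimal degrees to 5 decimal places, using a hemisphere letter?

0.56556° N, 79.63744° W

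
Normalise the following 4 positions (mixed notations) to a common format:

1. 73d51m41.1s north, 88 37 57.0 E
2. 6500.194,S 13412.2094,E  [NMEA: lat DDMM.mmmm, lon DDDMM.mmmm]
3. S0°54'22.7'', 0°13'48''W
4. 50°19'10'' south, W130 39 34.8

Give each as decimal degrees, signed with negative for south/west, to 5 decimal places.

Point 1:
  φ: 73 + 51/60 + 41.1/3600 = 73.861417
  N → positive
  λ: 88° + 37/60 + 57/3600 = 88 + 0.616667 + 0.015833 = 88.632500
  E → positive
Point 2:
  Lat: degrees = first 2 digits = 65, minutes = 0.194; 65 + 0.194/60 = 65.003233
  S ⇒ negate
  Lon: split at 3 digits → 134° and 12.2094′; 134 + 12.2094/60 = 134.203490
  E → positive
Point 3:
  Latitude: 0° + 54/60 + 22.7/3600 = 0 + 0.900000 + 0.006306 = 0.906306
  hemisphere S, so the sign is −
  Lon: 13′ + 48″ = 13.80000′; 0 + 13.80000/60 = 0.230000
  W → negative
Point 4:
  φ: 19′ + 10″ = 19.16667′; 50 + 19.16667/60 = 50.319444
  S ⇒ negate
  Lon: 130 + 39/60 + 34.8/3600 = 130.659667
  hemisphere W, so the sign is −

1. 73.86142, 88.63250
2. -65.00323, 134.20349
3. -0.90631, -0.23000
4. -50.31944, -130.65967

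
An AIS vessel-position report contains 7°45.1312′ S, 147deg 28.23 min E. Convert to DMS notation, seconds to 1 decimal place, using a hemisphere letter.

Latitude: 45.13120′ → 45′ and 0.13120 × 60 = 7.872″
Lon: fractional minutes 0.23000 × 60 = 13.800″

7°45′7.9″ S, 147°28′13.8″ E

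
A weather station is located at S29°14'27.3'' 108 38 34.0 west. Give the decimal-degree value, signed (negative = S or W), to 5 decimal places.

-29.24092, -108.64278

Lat: 29 + 14/60 + 27.3/3600 = 29.240917
hemisphere S, so the sign is −
λ: 108° + 38/60 + 34/3600 = 108 + 0.633333 + 0.009444 = 108.642778
hemisphere W, so the sign is −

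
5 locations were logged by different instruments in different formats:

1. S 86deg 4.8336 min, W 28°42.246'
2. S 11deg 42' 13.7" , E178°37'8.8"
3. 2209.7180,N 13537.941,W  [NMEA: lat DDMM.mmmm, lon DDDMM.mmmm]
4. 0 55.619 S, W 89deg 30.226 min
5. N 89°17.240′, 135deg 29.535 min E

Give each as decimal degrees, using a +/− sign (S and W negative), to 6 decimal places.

1. -86.080560, -28.704100
2. -11.703806, 178.619111
3. 22.161967, -135.632350
4. -0.926983, -89.503767
5. 89.287333, 135.492250

Point 1:
  Latitude: 86 + 4.8336/60 = 86.0805600
  S → negative
  Lon: 28 + 42.246/60 = 28.7041000
  W → negative
Point 2:
  φ: 11 + 42/60 + 13.7/3600 = 11.7038056
  hemisphere S, so the sign is −
  Lon: 37′ + 8.8″ = 37.14667′; 178 + 37.14667/60 = 178.6191111
  E ⇒ keep positive
Point 3:
  Lat: split at 2 digits → 22° and 9.718′; 22 + 9.718/60 = 22.1619667
  N ⇒ keep positive
  Longitude: split at 3 digits → 135° and 37.941′; 135 + 37.941/60 = 135.6323500
  W → negative
Point 4:
  Lat: 0 + 55.619/60 = 0.9269833
  hemisphere S, so the sign is −
  Lon: 30.226′ = 0.503767°; total 89.5037667
  W ⇒ negate
Point 5:
  φ: 89 + 17.24/60 = 89.2873333
  N → positive
  Longitude: 29.535′ = 0.492250°; total 135.4922500
  E ⇒ keep positive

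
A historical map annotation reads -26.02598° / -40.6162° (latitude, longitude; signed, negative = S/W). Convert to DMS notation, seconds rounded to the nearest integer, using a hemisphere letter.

26°01′34″ S, 40°36′58″ W

Latitude is negative → S; |value| = 26.025980
Latitude: 0.025980 × 60 = 1.55880′ → 1′, remainder × 60 = 33.53″
Longitude is negative → W; |value| = 40.616200
Longitude: 0.616200° → 36.97200′; 0.97200 × 60 = 58.32″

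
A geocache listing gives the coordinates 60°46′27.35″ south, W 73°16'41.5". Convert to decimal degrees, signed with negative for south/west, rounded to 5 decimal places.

Lat: 60 + 46/60 + 27.35/3600 = 60.774264
S ⇒ negate
Lon: 73 + 16/60 + 41.5/3600 = 73.278194
hemisphere W, so the sign is −

-60.77426, -73.27819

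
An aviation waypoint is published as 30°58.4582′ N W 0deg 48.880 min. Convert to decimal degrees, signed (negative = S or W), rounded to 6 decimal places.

φ: 58.4582′ = 0.974303°; total 30.9743033
N → positive
λ: 0 + 48.88/60 = 0.8146667
W ⇒ negate

30.974303, -0.814667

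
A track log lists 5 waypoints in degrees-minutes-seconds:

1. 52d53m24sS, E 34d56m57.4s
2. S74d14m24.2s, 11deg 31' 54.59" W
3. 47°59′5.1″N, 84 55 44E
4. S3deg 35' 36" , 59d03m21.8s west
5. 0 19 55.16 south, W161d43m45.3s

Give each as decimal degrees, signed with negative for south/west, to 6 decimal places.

1. -52.890000, 34.949278
2. -74.240056, -11.531831
3. 47.984750, 84.928889
4. -3.593333, -59.056056
5. -0.331989, -161.729250

Point 1:
  φ: 52 + 53/60 + 24/3600 = 52.8900000
  S ⇒ negate
  λ: 34° + 56/60 + 57.4/3600 = 34 + 0.933333 + 0.015944 = 34.9492778
  E → positive
Point 2:
  Lat: 14′ + 24.2″ = 14.40333′; 74 + 14.40333/60 = 74.2400556
  hemisphere S, so the sign is −
  Longitude: 31′ + 54.59″ = 31.90983′; 11 + 31.90983/60 = 11.5318306
  W ⇒ negate
Point 3:
  Latitude: 47° + 59/60 + 5.1/3600 = 47 + 0.983333 + 0.001417 = 47.9847500
  N → positive
  Lon: 84° + 55/60 + 44/3600 = 84 + 0.916667 + 0.012222 = 84.9288889
  E → positive
Point 4:
  Lat: 35′ + 36″ = 35.60000′; 3 + 35.60000/60 = 3.5933333
  S → negative
  λ: 59 + 3/60 + 21.8/3600 = 59.0560556
  hemisphere W, so the sign is −
Point 5:
  Lat: 0° + 19/60 + 55.16/3600 = 0 + 0.316667 + 0.015322 = 0.3319889
  S ⇒ negate
  Lon: 161 + 43/60 + 45.3/3600 = 161.7292500
  W ⇒ negate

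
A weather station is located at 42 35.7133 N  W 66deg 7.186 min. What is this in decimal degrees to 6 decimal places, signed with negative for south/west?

φ: 42 + 35.7133/60 = 42.5952217
N ⇒ keep positive
Longitude: 7.186′ = 0.119767°; total 66.1197667
W ⇒ negate

42.595222, -66.119767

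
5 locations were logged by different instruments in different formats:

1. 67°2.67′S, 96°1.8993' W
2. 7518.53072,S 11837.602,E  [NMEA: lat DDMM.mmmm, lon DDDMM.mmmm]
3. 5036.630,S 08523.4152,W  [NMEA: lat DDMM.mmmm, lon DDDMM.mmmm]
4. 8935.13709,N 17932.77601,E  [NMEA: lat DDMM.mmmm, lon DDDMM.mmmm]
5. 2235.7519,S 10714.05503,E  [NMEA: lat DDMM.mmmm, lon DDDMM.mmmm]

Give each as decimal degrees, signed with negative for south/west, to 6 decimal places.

Point 1:
  φ: 67 + 2.67/60 = 67.0445000
  hemisphere S, so the sign is −
  Longitude: 1.8993′ = 0.031655°; total 96.0316550
  W → negative
Point 2:
  Lat: degrees = first 2 digits = 75, minutes = 18.53072; 75 + 18.53072/60 = 75.3088453
  S ⇒ negate
  Lon: split at 3 digits → 118° and 37.602′; 118 + 37.602/60 = 118.6267000
  E ⇒ keep positive
Point 3:
  φ: degrees = first 2 digits = 50, minutes = 36.63; 50 + 36.63/60 = 50.6105000
  S → negative
  Longitude: split at 3 digits → 085° and 23.4152′; 85 + 23.4152/60 = 85.3902533
  W → negative
Point 4:
  Lat: split at 2 digits → 89° and 35.13709′; 89 + 35.13709/60 = 89.5856182
  N → positive
  λ: split at 3 digits → 179° and 32.77601′; 179 + 32.77601/60 = 179.5462668
  E → positive
Point 5:
  φ: split at 2 digits → 22° and 35.7519′; 22 + 35.7519/60 = 22.5958650
  S ⇒ negate
  λ: degrees = first 3 digits = 107, minutes = 14.05503; 107 + 14.05503/60 = 107.2342505
  E → positive

1. -67.044500, -96.031655
2. -75.308845, 118.626700
3. -50.610500, -85.390253
4. 89.585618, 179.546267
5. -22.595865, 107.234251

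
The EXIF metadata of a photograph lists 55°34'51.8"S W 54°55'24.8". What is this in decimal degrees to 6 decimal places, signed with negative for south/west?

-55.581056, -54.923556

Latitude: 34′ + 51.8″ = 34.86333′; 55 + 34.86333/60 = 55.5810556
S → negative
Longitude: 54° + 55/60 + 24.8/3600 = 54 + 0.916667 + 0.006889 = 54.9235556
W ⇒ negate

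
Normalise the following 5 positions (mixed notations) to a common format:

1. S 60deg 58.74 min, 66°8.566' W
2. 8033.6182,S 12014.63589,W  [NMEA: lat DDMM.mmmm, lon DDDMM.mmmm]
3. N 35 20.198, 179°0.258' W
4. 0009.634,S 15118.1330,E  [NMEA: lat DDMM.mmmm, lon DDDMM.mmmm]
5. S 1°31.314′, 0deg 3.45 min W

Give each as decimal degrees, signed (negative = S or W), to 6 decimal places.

1. -60.979000, -66.142767
2. -80.560303, -120.243932
3. 35.336633, -179.004300
4. -0.160567, 151.302217
5. -1.521900, -0.057500

Point 1:
  Lat: 60 + 58.74/60 = 60.9790000
  hemisphere S, so the sign is −
  λ: 8.566′ = 0.142767°; total 66.1427667
  W → negative
Point 2:
  φ: split at 2 digits → 80° and 33.6182′; 80 + 33.6182/60 = 80.5603033
  S ⇒ negate
  Lon: degrees = first 3 digits = 120, minutes = 14.63589; 120 + 14.63589/60 = 120.2439315
  hemisphere W, so the sign is −
Point 3:
  φ: 35 + 20.198/60 = 35.3366333
  N → positive
  λ: 0.258′ = 0.004300°; total 179.0043000
  hemisphere W, so the sign is −
Point 4:
  Lat: degrees = first 2 digits = 0, minutes = 9.634; 0 + 9.634/60 = 0.1605667
  S ⇒ negate
  Lon: split at 3 digits → 151° and 18.133′; 151 + 18.133/60 = 151.3022167
  E → positive
Point 5:
  φ: 31.314′ = 0.521900°; total 1.5219000
  S ⇒ negate
  Longitude: 0 + 3.45/60 = 0.0575000
  W ⇒ negate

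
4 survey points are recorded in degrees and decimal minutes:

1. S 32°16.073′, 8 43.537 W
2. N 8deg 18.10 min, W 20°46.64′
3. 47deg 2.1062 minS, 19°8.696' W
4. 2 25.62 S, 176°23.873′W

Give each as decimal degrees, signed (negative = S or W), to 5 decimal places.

Point 1:
  Lat: 32 + 16.073/60 = 32.267883
  hemisphere S, so the sign is −
  λ: 43.537′ = 0.725617°; total 8.725617
  hemisphere W, so the sign is −
Point 2:
  Latitude: 18.1′ = 0.301667°; total 8.301667
  N → positive
  Lon: 46.64′ = 0.777333°; total 20.777333
  W → negative
Point 3:
  Lat: 2.1062′ = 0.035103°; total 47.035103
  S ⇒ negate
  λ: 19 + 8.696/60 = 19.144933
  W → negative
Point 4:
  Lat: 2 + 25.62/60 = 2.427000
  S ⇒ negate
  Lon: 176 + 23.873/60 = 176.397883
  W ⇒ negate

1. -32.26788, -8.72562
2. 8.30167, -20.77733
3. -47.03510, -19.14493
4. -2.42700, -176.39788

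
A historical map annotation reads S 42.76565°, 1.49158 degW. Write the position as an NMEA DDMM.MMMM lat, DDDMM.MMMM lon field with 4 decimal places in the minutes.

Lat: fractional part 0.765650 → 45.939000 minutes
λ: 1° + 0.491580 × 60 = 1° 29.494800′

4245.9390,S / 00129.4948,W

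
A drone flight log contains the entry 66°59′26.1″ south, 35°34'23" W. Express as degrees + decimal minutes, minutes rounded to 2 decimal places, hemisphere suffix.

66° 59.44′ S, 35° 34.38′ W

φ: seconds/60 = 0.43500; minutes = 59 + 0.43500 = 59.4350
Longitude: seconds/60 = 0.38333; minutes = 34 + 0.38333 = 34.3833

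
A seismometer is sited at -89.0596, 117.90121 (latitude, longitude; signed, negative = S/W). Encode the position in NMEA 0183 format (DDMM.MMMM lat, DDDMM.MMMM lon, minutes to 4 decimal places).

Latitude is negative → S; |value| = 89.059600
φ: minutes = (89.059600 − 89) × 60 = 3.576000
Longitude: minutes = (117.901210 − 117) × 60 = 54.072600

8903.5760,S / 11754.0726,E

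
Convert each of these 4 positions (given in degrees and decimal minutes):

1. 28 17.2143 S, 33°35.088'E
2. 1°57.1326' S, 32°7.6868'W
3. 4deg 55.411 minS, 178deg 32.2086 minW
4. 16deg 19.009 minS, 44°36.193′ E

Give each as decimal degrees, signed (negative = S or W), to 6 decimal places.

1. -28.286905, 33.584800
2. -1.952210, -32.128113
3. -4.923517, -178.536810
4. -16.316817, 44.603217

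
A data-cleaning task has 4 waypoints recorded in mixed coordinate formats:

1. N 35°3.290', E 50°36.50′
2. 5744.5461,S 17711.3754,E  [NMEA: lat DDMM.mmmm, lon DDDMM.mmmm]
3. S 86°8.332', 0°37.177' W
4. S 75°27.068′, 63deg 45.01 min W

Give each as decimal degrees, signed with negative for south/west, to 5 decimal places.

Point 1:
  φ: 3.29′ = 0.054833°; total 35.054833
  N → positive
  λ: 50 + 36.5/60 = 50.608333
  E → positive
Point 2:
  Lat: degrees = first 2 digits = 57, minutes = 44.5461; 57 + 44.5461/60 = 57.742435
  hemisphere S, so the sign is −
  Lon: degrees = first 3 digits = 177, minutes = 11.3754; 177 + 11.3754/60 = 177.189590
  E ⇒ keep positive
Point 3:
  φ: 8.332′ = 0.138867°; total 86.138867
  S ⇒ negate
  Lon: 37.177′ = 0.619617°; total 0.619617
  W ⇒ negate
Point 4:
  Latitude: 27.068′ = 0.451133°; total 75.451133
  hemisphere S, so the sign is −
  Longitude: 45.01′ = 0.750167°; total 63.750167
  W → negative

1. 35.05483, 50.60833
2. -57.74244, 177.18959
3. -86.13887, -0.61962
4. -75.45113, -63.75017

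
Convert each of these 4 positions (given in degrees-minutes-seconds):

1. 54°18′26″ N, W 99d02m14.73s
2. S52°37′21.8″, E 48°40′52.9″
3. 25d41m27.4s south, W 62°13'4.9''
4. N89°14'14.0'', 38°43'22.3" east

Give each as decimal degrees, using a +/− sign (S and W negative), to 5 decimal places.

Point 1:
  φ: 54 + 18/60 + 26/3600 = 54.307222
  N → positive
  Lon: 99° + 2/60 + 14.73/3600 = 99 + 0.033333 + 0.004092 = 99.037425
  W ⇒ negate
Point 2:
  Lat: 52° + 37/60 + 21.8/3600 = 52 + 0.616667 + 0.006056 = 52.622722
  S ⇒ negate
  λ: 40′ + 52.9″ = 40.88167′; 48 + 40.88167/60 = 48.681361
  E ⇒ keep positive
Point 3:
  φ: 25° + 41/60 + 27.4/3600 = 25 + 0.683333 + 0.007611 = 25.690944
  S ⇒ negate
  Longitude: 62° + 13/60 + 4.9/3600 = 62 + 0.216667 + 0.001361 = 62.218028
  W ⇒ negate
Point 4:
  Lat: 14′ + 14″ = 14.23333′; 89 + 14.23333/60 = 89.237222
  N → positive
  λ: 38 + 43/60 + 22.3/3600 = 38.722861
  E → positive

1. 54.30722, -99.03743
2. -52.62272, 48.68136
3. -25.69094, -62.21803
4. 89.23722, 38.72286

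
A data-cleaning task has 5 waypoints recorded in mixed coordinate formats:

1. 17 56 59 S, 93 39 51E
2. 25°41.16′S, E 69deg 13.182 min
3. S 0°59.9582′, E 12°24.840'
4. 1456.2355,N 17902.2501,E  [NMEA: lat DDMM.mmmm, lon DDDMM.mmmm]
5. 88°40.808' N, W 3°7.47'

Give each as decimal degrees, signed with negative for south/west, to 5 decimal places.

1. -17.94972, 93.66417
2. -25.68600, 69.21970
3. -0.99930, 12.41400
4. 14.93726, 179.03750
5. 88.68013, -3.12450

Point 1:
  Latitude: 56′ + 59″ = 56.98333′; 17 + 56.98333/60 = 17.949722
  hemisphere S, so the sign is −
  Lon: 93 + 39/60 + 51/3600 = 93.664167
  E ⇒ keep positive
Point 2:
  Lat: 41.16′ = 0.686000°; total 25.686000
  S ⇒ negate
  Longitude: 13.182′ = 0.219700°; total 69.219700
  E → positive
Point 3:
  Lat: 59.9582′ = 0.999303°; total 0.999303
  S ⇒ negate
  λ: 24.84′ = 0.414000°; total 12.414000
  E → positive
Point 4:
  Lat: degrees = first 2 digits = 14, minutes = 56.2355; 14 + 56.2355/60 = 14.937258
  N → positive
  λ: split at 3 digits → 179° and 2.2501′; 179 + 2.2501/60 = 179.037502
  E ⇒ keep positive
Point 5:
  Latitude: 40.808′ = 0.680133°; total 88.680133
  N → positive
  λ: 7.47′ = 0.124500°; total 3.124500
  W ⇒ negate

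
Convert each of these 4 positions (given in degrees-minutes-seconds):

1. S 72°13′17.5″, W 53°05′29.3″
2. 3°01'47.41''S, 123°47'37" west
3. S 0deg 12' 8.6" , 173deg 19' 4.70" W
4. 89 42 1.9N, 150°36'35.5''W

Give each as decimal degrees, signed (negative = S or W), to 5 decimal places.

1. -72.22153, -53.09147
2. -3.02984, -123.79361
3. -0.20239, -173.31797
4. 89.70053, -150.60986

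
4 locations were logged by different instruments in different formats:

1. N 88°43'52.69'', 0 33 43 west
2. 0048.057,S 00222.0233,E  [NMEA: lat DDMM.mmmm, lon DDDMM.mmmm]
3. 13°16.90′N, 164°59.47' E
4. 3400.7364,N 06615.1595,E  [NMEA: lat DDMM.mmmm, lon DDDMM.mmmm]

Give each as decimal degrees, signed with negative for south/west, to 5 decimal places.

1. 88.73130, -0.56194
2. -0.80095, 2.36706
3. 13.28167, 164.99117
4. 34.01227, 66.25266

Point 1:
  Lat: 88 + 43/60 + 52.69/3600 = 88.731303
  N → positive
  λ: 0 + 33/60 + 43/3600 = 0.561944
  W ⇒ negate
Point 2:
  Lat: degrees = first 2 digits = 0, minutes = 48.057; 0 + 48.057/60 = 0.800950
  S ⇒ negate
  Longitude: degrees = first 3 digits = 2, minutes = 22.0233; 2 + 22.0233/60 = 2.367055
  E → positive
Point 3:
  Latitude: 16.9′ = 0.281667°; total 13.281667
  N ⇒ keep positive
  Lon: 164 + 59.47/60 = 164.991167
  E → positive
Point 4:
  Lat: split at 2 digits → 34° and 0.7364′; 34 + 0.7364/60 = 34.012273
  N ⇒ keep positive
  Lon: degrees = first 3 digits = 66, minutes = 15.1595; 66 + 15.1595/60 = 66.252658
  E ⇒ keep positive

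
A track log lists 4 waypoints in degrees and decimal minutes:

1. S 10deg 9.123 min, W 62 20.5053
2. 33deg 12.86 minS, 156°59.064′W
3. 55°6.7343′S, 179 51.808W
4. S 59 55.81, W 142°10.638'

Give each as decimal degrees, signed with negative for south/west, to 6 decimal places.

1. -10.152050, -62.341755
2. -33.214333, -156.984400
3. -55.112238, -179.863467
4. -59.930167, -142.177300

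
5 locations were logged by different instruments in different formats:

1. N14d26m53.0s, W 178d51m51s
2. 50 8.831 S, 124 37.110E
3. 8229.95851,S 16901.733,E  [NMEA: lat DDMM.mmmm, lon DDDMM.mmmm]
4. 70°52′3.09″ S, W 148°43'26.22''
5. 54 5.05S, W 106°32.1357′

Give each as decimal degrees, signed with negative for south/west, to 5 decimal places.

Point 1:
  Lat: 14 + 26/60 + 53/3600 = 14.448056
  N → positive
  Longitude: 178 + 51/60 + 51/3600 = 178.864167
  W ⇒ negate
Point 2:
  Latitude: 50 + 8.831/60 = 50.147183
  S ⇒ negate
  Lon: 37.11′ = 0.618500°; total 124.618500
  E → positive
Point 3:
  Latitude: split at 2 digits → 82° and 29.95851′; 82 + 29.95851/60 = 82.499309
  S ⇒ negate
  Longitude: split at 3 digits → 169° and 1.733′; 169 + 1.733/60 = 169.028883
  E → positive
Point 4:
  φ: 70 + 52/60 + 3.09/3600 = 70.867525
  hemisphere S, so the sign is −
  λ: 148 + 43/60 + 26.22/3600 = 148.723950
  hemisphere W, so the sign is −
Point 5:
  Lat: 5.05′ = 0.084167°; total 54.084167
  hemisphere S, so the sign is −
  Longitude: 32.1357′ = 0.535595°; total 106.535595
  W ⇒ negate

1. 14.44806, -178.86417
2. -50.14718, 124.61850
3. -82.49931, 169.02888
4. -70.86753, -148.72395
5. -54.08417, -106.53560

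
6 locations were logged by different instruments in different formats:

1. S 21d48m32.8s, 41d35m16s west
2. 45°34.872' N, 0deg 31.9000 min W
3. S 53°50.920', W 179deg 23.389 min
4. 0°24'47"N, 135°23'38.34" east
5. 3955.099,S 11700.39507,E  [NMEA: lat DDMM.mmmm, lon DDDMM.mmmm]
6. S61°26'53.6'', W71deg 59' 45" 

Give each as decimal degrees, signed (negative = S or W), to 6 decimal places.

Point 1:
  Lat: 48′ + 32.8″ = 48.54667′; 21 + 48.54667/60 = 21.8091111
  S → negative
  λ: 41 + 35/60 + 16/3600 = 41.5877778
  W ⇒ negate
Point 2:
  φ: 45 + 34.872/60 = 45.5812000
  N ⇒ keep positive
  Longitude: 31.9′ = 0.531667°; total 0.5316667
  W ⇒ negate
Point 3:
  Lat: 53 + 50.92/60 = 53.8486667
  hemisphere S, so the sign is −
  λ: 179 + 23.389/60 = 179.3898167
  hemisphere W, so the sign is −
Point 4:
  φ: 0° + 24/60 + 47/3600 = 0 + 0.400000 + 0.013056 = 0.4130556
  N ⇒ keep positive
  Lon: 135° + 23/60 + 38.34/3600 = 135 + 0.383333 + 0.010650 = 135.3939833
  E → positive
Point 5:
  Latitude: split at 2 digits → 39° and 55.099′; 39 + 55.099/60 = 39.9183167
  S → negative
  Longitude: degrees = first 3 digits = 117, minutes = 0.39507; 117 + 0.39507/60 = 117.0065845
  E ⇒ keep positive
Point 6:
  φ: 26′ + 53.6″ = 26.89333′; 61 + 26.89333/60 = 61.4482222
  hemisphere S, so the sign is −
  Longitude: 71 + 59/60 + 45/3600 = 71.9958333
  W ⇒ negate

1. -21.809111, -41.587778
2. 45.581200, -0.531667
3. -53.848667, -179.389817
4. 0.413056, 135.393983
5. -39.918317, 117.006585
6. -61.448222, -71.995833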